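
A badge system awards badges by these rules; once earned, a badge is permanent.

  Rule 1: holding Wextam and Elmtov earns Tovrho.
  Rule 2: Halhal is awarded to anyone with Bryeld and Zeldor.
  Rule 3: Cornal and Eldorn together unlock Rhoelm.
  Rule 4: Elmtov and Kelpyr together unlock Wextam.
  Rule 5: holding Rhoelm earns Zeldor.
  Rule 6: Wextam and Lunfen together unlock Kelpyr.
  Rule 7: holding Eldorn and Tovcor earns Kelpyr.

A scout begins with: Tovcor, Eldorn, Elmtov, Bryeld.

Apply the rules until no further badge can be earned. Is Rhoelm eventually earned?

No

Rhoelm would need Cornal and Eldorn (Rule 3), but Cornal is never earned.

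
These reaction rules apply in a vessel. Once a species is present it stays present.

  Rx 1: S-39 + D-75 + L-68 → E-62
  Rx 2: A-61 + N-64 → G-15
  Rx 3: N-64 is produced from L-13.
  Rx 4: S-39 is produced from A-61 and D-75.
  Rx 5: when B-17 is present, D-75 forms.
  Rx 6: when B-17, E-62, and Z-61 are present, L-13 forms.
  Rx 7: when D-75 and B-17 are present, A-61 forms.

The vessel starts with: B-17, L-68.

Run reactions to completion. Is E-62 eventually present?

B-17 present → D-75 forms (Rx 5).
D-75 and B-17 present → A-61 forms (Rx 7).
A-61 and D-75 present → S-39 forms (Rx 4).
S-39, D-75, and L-68 present → E-62 forms (Rx 1).

Yes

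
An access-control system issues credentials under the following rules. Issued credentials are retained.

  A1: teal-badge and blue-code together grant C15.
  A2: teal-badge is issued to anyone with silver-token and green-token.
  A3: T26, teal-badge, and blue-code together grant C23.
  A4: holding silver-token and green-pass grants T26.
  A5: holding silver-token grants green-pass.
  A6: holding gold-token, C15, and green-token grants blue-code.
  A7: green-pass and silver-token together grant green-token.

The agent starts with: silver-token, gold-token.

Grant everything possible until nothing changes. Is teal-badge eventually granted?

Yes

Holding silver-token grants green-pass (A5).
Holding green-pass and silver-token grants green-token (A7).
Holding silver-token and green-token grants teal-badge (A2).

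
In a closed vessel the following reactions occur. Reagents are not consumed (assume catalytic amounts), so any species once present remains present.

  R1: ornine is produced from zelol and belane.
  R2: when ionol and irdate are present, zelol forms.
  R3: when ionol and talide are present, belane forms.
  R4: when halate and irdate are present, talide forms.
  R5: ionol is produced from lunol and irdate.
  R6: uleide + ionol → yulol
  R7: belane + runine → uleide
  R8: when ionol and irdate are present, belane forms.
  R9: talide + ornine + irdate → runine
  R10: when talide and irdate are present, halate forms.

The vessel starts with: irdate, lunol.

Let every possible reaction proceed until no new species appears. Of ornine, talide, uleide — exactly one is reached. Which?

ornine

lunol and irdate present → ionol forms (R5).
ionol and irdate present → zelol forms (R2).
ionol and irdate present → belane forms (R8).
zelol and belane present → ornine forms (R1).
talide would need halate and irdate (R4), but halate never forms. uleide would need belane and runine (R7), but runine never forms.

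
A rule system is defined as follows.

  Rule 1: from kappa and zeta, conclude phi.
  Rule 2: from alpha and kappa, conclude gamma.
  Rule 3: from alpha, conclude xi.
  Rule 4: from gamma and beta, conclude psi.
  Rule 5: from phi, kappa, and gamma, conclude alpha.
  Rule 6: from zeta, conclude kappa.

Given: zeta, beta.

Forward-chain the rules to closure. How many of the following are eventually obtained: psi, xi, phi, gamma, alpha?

1

From zeta, Rule 6 gives kappa.
kappa and zeta hold, so phi follows (Rule 1).
psi would need gamma and beta (Rule 4), but gamma is never established.
xi would need alpha (Rule 3), but alpha is never established.
phi: reached.
gamma would need alpha and kappa (Rule 2), but alpha is never established.
alpha would need phi, kappa, and gamma (Rule 5), but gamma is never established.
Reached: phi — 1 of the 5.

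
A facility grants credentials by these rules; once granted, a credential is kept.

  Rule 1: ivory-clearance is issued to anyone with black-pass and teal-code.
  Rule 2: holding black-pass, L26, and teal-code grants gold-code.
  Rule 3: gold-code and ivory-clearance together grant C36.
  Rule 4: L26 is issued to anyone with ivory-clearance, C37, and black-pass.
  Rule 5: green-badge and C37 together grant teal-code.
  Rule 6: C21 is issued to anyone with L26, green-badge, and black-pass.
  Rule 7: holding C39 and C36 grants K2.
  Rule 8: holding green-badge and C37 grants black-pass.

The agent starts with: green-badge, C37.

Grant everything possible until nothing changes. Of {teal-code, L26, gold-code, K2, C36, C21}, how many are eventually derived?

5

Holding green-badge and C37 grants teal-code (Rule 5).
Holding green-badge and C37 grants black-pass (Rule 8).
Holding black-pass and teal-code grants ivory-clearance (Rule 1).
Holding ivory-clearance, C37, and black-pass grants L26 (Rule 4).
Holding black-pass, L26, and teal-code grants gold-code (Rule 2).
Holding L26, green-badge, and black-pass grants C21 (Rule 6).
Holding gold-code and ivory-clearance grants C36 (Rule 3).
teal-code: reached.
L26: reached.
gold-code: reached.
K2 would need C39 and C36 (Rule 7), but C39 is never granted.
C36: reached.
C21: reached.
Reached: teal-code, L26, gold-code, C36, and C21 — 5 of the 6.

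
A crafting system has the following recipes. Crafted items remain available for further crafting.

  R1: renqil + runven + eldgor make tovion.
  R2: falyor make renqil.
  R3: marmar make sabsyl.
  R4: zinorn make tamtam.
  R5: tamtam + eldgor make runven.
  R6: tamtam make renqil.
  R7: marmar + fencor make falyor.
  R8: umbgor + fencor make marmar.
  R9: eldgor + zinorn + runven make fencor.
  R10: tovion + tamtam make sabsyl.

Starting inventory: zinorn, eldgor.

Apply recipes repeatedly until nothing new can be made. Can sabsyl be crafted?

zinorn → tamtam (R4).
Using R5, tamtam and eldgor make runven.
tamtam → renqil (R6).
renqil + runven + eldgor → tovion (R1).
Using R10, tovion and tamtam make sabsyl.

Yes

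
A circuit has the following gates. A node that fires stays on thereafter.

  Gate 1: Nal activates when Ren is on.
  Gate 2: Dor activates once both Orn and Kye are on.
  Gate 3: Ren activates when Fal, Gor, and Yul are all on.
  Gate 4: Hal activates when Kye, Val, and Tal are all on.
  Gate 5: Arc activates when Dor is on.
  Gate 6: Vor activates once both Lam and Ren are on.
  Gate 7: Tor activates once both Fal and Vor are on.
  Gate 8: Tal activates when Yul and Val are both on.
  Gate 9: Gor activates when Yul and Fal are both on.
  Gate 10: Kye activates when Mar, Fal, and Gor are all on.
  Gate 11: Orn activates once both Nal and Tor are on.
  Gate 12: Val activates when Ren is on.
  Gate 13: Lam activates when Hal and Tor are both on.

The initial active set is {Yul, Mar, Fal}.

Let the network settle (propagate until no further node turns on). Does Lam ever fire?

Lam would need Hal and Tor (Gate 13), but Tor never turns on.

No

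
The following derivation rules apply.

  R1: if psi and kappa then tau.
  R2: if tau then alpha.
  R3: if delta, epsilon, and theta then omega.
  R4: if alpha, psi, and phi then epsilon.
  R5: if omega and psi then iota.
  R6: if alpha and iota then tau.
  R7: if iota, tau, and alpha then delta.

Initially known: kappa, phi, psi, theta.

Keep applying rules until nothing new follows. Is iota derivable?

iota would need omega and psi (R5), but omega is never established.

No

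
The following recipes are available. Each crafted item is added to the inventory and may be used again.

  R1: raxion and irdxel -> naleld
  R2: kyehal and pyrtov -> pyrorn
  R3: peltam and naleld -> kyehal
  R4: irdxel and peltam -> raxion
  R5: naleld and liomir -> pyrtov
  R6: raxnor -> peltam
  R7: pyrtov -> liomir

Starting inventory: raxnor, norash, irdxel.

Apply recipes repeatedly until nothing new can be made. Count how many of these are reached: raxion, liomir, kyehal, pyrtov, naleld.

Using R6, raxnor makes peltam.
Using R4, irdxel and peltam make raxion.
raxion and irdxel -> naleld (R1).
Using R3, peltam and naleld make kyehal.
raxion: reached.
liomir would need pyrtov (R7), but pyrtov is never obtained.
kyehal: reached.
pyrtov would need naleld and liomir (R5), but liomir is never obtained.
naleld: reached.
Reached: raxion, kyehal, and naleld — 3 of the 5.

3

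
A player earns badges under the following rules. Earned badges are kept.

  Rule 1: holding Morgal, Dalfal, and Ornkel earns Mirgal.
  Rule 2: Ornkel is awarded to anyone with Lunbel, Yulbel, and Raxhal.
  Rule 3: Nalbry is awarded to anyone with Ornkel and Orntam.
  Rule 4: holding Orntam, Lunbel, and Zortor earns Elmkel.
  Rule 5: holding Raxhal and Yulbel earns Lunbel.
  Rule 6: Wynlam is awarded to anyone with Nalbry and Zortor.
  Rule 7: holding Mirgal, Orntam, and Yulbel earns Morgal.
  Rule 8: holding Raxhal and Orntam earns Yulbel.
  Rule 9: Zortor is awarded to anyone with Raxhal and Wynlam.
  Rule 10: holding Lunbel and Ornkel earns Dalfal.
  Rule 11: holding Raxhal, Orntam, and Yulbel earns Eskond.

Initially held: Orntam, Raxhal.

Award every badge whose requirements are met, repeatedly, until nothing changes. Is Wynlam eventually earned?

No

Wynlam would need Nalbry and Zortor (Rule 6), but Zortor is never earned.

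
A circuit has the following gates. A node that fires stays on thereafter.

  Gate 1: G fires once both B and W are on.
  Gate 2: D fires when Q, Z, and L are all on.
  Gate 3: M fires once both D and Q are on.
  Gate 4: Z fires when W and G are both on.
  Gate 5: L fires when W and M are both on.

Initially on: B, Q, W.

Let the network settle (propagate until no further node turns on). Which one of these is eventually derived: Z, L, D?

B and W are on, so G fires (Gate 1).
Gate 4: W and G on → Z on.
D would need Q, Z, and L (Gate 2), but L never turns on. L would need W and M (Gate 5), but M never turns on.

Z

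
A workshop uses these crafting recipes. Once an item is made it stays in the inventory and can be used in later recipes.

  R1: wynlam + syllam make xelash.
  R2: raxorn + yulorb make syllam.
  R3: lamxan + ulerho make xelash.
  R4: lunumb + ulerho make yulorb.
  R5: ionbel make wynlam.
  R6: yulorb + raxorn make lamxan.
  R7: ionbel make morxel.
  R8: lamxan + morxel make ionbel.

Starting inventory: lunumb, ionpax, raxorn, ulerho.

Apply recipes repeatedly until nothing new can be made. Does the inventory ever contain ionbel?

No

ionbel would need lamxan and morxel (R8), but morxel is never obtained.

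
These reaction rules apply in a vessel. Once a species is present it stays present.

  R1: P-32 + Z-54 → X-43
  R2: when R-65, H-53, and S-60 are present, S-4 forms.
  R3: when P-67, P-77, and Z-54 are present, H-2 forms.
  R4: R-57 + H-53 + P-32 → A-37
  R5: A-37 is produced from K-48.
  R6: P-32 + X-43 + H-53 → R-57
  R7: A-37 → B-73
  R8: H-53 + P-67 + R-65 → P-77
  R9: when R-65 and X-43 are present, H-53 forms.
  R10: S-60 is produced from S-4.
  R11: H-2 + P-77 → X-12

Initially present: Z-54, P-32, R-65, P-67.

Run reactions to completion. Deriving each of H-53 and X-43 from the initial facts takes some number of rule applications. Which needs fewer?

X-43: P-32 and Z-54 present → X-43 forms (R1). [1 rule application]
H-53: P-32 and Z-54 present → X-43 forms (R1). R-65 and X-43 present → H-53 forms (R9). [2 rule applications]
X-43 needs fewer.

X-43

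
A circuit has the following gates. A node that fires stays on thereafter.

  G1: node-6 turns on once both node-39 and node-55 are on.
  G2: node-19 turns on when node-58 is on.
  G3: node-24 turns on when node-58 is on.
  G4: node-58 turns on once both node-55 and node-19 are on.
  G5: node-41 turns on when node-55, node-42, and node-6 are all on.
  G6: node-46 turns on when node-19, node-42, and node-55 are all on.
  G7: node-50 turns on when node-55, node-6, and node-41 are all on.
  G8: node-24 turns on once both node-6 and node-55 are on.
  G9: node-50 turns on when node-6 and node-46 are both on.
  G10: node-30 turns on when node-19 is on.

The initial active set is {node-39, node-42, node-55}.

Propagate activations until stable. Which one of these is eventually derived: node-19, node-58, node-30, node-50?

node-39 and node-55 are on, so node-6 turns on (G1).
node-55, node-42, and node-6 are on, so node-41 turns on (G5).
G7: node-55, node-6, and node-41 on → node-50 on.
node-30 would need node-19 (G10), but node-19 never turns on. node-19 would need node-58 (G2), but node-58 never turns on. node-58 would need node-55 and node-19 (G4), but node-19 never turns on.

node-50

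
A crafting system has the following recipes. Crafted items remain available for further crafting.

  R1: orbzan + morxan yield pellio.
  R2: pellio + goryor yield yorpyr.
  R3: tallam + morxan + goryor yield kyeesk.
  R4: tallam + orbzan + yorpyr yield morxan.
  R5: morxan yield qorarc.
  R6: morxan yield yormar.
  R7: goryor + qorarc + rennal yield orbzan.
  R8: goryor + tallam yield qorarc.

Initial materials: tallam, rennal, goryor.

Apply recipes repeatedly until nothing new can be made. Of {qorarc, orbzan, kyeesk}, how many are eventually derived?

Using R8, goryor and tallam make qorarc.
Using R7, goryor, qorarc, and rennal make orbzan.
qorarc: reached.
orbzan: reached.
kyeesk would need tallam, morxan, and goryor (R3), but morxan is never obtained.
Reached: qorarc and orbzan — 2 of the 3.

2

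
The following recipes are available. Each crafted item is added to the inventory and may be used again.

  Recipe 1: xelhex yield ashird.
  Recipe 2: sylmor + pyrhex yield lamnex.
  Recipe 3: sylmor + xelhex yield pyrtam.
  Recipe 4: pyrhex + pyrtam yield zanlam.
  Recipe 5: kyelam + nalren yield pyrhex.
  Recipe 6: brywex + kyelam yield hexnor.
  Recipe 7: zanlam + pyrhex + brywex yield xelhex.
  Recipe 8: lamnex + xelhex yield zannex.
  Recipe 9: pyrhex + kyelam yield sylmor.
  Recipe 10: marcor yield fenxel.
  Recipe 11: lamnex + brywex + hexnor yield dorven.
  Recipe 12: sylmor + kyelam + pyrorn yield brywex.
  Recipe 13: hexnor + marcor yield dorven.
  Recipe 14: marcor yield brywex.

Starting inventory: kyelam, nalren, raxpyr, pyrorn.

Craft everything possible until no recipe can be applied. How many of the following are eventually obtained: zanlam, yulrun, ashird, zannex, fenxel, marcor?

zanlam would need pyrhex and pyrtam (Recipe 4), but pyrtam is never obtained.
No rule produces yulrun, and it is not given.
ashird would need xelhex (Recipe 1), but xelhex is never obtained.
zannex would need lamnex and xelhex (Recipe 8), but xelhex is never obtained.
fenxel would need marcor (Recipe 10), but marcor is never obtained.
No rule produces marcor, and it is not given.
None of the 6 are reached.

0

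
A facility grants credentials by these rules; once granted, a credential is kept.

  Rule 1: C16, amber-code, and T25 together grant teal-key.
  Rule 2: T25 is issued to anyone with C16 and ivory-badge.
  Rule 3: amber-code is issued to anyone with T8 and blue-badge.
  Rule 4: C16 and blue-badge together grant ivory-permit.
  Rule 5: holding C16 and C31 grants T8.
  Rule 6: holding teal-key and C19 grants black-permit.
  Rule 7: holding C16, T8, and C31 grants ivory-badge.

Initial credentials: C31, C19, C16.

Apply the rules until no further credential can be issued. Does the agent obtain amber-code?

amber-code would need T8 and blue-badge (Rule 3), but blue-badge is never granted.

No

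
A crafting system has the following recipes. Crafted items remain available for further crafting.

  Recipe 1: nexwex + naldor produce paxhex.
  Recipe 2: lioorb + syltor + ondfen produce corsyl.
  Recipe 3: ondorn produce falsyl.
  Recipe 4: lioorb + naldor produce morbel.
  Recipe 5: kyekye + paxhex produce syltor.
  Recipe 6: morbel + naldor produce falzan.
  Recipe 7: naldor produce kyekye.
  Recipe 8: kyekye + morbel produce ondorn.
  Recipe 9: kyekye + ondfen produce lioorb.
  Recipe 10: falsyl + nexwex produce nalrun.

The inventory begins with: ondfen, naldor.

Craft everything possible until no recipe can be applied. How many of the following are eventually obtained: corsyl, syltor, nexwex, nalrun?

0

corsyl would need lioorb, syltor, and ondfen (Recipe 2), but syltor is never obtained.
syltor would need kyekye and paxhex (Recipe 5), but paxhex is never obtained.
No rule produces nexwex, and it is not given.
nalrun would need falsyl and nexwex (Recipe 10), but nexwex is never obtained.
None of the 4 are reached.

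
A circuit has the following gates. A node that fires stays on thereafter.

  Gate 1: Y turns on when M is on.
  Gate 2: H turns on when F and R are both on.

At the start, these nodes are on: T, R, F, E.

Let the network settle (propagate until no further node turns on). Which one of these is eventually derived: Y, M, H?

Gate 2: F and R on → H on.
Y would need M (Gate 1), but M never turns on. No rule produces M, and it is not given.

H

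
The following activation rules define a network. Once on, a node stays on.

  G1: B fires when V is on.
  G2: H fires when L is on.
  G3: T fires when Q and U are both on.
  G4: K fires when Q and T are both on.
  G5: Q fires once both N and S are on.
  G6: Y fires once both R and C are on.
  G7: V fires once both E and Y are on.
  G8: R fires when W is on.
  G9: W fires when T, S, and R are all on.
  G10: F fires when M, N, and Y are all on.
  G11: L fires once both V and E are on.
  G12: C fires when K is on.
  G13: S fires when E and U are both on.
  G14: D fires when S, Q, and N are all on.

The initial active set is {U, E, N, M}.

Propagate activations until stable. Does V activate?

No

V would need E and Y (G7), but Y never turns on.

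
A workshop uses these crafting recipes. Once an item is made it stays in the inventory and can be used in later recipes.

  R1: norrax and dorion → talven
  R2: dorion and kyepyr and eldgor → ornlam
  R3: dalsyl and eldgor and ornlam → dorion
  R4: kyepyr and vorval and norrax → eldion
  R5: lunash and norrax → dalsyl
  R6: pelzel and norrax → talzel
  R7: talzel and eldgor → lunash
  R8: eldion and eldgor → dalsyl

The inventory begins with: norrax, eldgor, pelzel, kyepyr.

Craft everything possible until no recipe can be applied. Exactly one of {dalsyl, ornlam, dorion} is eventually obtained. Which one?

dalsyl

pelzel and norrax → talzel (R6).
Using R7, talzel and eldgor make lunash.
lunash and norrax → dalsyl (R5).
ornlam would need dorion, kyepyr, and eldgor (R2), but dorion is never obtained. dorion would need dalsyl, eldgor, and ornlam (R3), but ornlam is never obtained.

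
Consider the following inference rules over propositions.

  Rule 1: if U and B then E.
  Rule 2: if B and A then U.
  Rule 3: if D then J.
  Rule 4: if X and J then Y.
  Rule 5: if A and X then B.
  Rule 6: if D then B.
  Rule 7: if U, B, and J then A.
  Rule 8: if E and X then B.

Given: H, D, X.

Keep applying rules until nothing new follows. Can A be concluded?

No

A would need U, B, and J (Rule 7), but U is never established.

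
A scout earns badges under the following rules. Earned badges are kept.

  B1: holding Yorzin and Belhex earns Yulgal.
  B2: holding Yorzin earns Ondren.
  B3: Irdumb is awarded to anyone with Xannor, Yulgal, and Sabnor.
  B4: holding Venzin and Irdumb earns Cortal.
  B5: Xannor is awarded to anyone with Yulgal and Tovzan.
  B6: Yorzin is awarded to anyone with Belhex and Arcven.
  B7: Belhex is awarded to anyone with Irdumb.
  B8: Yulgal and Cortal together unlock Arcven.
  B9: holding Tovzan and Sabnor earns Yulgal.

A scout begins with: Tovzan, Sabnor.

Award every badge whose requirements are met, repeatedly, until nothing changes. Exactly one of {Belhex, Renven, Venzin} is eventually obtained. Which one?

With Tovzan and Sabnor, Yulgal is earned (B9).
With Yulgal and Tovzan, Xannor is earned (B5).
With Xannor, Yulgal, and Sabnor, Irdumb is earned (B3).
With Irdumb, Belhex is earned (B7).
No rule produces Venzin, and it is not given. No rule produces Renven, and it is not given.

Belhex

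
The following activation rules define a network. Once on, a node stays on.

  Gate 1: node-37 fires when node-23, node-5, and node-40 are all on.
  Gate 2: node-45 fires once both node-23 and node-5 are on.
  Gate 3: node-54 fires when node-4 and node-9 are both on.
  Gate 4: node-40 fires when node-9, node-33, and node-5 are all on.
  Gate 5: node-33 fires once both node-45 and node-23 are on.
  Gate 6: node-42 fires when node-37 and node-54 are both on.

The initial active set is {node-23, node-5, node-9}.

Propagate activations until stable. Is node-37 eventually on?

Yes

Gate 2: node-23 and node-5 on → node-45 on.
Gate 5: node-45 and node-23 on → node-33 on.
node-9, node-33, and node-5 are on, so node-40 fires (Gate 4).
node-23, node-5, and node-40 are on, so node-37 fires (Gate 1).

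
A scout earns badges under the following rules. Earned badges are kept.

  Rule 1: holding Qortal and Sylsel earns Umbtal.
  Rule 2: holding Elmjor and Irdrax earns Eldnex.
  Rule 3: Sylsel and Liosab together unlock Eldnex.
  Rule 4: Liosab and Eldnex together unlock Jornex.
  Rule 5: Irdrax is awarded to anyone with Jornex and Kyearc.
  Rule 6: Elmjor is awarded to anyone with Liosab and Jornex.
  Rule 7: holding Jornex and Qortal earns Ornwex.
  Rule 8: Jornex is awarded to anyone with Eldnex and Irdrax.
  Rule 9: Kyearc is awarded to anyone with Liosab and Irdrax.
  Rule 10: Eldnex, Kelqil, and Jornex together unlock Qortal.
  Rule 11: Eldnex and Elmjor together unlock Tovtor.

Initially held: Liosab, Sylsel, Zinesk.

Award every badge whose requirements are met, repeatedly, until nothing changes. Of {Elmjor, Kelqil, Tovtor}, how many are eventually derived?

2

With Sylsel and Liosab, Eldnex is earned (Rule 3).
With Liosab and Eldnex, Jornex is earned (Rule 4).
With Liosab and Jornex, Elmjor is earned (Rule 6).
With Eldnex and Elmjor, Tovtor is earned (Rule 11).
Elmjor: reached.
No rule produces Kelqil, and it is not given.
Tovtor: reached.
Reached: Elmjor and Tovtor — 2 of the 3.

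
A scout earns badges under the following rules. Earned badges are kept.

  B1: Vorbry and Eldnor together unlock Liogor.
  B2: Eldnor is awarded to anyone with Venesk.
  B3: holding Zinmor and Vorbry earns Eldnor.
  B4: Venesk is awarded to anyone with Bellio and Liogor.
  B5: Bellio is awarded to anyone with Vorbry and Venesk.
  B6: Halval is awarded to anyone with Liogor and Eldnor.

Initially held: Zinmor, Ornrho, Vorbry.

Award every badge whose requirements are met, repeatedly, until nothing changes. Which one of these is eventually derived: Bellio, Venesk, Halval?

Halval

With Zinmor and Vorbry, Eldnor is earned (B3).
With Vorbry and Eldnor, Liogor is earned (B1).
With Liogor and Eldnor, Halval is earned (B6).
Bellio would need Vorbry and Venesk (B5), but Venesk is never earned. Venesk would need Bellio and Liogor (B4), but Bellio is never earned.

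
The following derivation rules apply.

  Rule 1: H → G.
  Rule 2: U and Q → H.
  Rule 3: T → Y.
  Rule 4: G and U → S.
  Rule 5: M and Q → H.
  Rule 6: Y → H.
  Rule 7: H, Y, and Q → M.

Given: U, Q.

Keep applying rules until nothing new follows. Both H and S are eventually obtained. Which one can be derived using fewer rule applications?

H

H: From U and Q, Rule 2 gives H. [1 rule application]
S: From U and Q, Rule 2 gives H. From H, Rule 1 gives G. From G and U, Rule 4 gives S. [3 rule applications]
H needs fewer.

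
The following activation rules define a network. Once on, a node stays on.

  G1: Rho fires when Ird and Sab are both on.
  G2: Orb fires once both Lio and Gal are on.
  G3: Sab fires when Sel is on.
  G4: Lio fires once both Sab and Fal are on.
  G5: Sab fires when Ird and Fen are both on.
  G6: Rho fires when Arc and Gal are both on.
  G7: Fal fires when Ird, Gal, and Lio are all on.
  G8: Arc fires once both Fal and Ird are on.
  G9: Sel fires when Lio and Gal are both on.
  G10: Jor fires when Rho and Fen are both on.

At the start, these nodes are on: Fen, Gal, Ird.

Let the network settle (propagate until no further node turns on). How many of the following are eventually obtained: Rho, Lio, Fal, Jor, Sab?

3

Ird and Fen are on, so Sab fires (G5).
G1: Ird and Sab on → Rho on.
Rho and Fen are on, so Jor fires (G10).
Rho: reached.
Lio would need Sab and Fal (G4), but Fal never turns on.
Fal would need Ird, Gal, and Lio (G7), but Lio never turns on.
Jor: reached.
Sab: reached.
Reached: Rho, Jor, and Sab — 3 of the 5.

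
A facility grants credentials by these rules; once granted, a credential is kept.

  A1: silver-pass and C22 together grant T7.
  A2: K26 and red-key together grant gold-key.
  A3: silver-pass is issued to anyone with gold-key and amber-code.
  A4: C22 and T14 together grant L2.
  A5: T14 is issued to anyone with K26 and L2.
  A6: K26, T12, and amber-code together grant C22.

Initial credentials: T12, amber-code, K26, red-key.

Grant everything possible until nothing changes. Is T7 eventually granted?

Yes

Holding K26 and red-key grants gold-key (A2).
Holding K26, T12, and amber-code grants C22 (A6).
Holding gold-key and amber-code grants silver-pass (A3).
Holding silver-pass and C22 grants T7 (A1).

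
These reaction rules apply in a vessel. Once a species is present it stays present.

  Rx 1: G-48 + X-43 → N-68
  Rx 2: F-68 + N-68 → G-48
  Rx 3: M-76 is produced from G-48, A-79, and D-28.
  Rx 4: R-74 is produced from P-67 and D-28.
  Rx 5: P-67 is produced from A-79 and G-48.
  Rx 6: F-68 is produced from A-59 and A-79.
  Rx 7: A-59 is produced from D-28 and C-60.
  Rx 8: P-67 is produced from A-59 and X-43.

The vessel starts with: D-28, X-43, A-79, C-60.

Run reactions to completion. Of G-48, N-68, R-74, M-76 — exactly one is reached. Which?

R-74

D-28 and C-60 present → A-59 forms (Rx 7).
A-59 and X-43 present → P-67 forms (Rx 8).
P-67 and D-28 present → R-74 forms (Rx 4).
M-76 would need G-48, A-79, and D-28 (Rx 3), but G-48 never forms. G-48 would need F-68 and N-68 (Rx 2), but N-68 never forms. N-68 would need G-48 and X-43 (Rx 1), but G-48 never forms.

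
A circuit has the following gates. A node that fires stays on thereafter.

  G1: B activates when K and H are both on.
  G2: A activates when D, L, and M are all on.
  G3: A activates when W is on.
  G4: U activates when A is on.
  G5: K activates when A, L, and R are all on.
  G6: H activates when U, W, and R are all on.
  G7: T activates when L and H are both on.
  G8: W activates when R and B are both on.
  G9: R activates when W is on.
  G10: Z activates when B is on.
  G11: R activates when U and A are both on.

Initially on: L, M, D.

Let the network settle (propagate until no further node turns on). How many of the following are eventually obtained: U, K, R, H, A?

D, L, and M are on, so A activates (G2).
A is on, so U activates (G4).
G11: U and A on → R on.
A, L, and R are on, so K activates (G5).
U: reached.
K: reached.
R: reached.
H would need U, W, and R (G6), but W never turns on.
A: reached.
Reached: U, K, R, and A — 4 of the 5.

4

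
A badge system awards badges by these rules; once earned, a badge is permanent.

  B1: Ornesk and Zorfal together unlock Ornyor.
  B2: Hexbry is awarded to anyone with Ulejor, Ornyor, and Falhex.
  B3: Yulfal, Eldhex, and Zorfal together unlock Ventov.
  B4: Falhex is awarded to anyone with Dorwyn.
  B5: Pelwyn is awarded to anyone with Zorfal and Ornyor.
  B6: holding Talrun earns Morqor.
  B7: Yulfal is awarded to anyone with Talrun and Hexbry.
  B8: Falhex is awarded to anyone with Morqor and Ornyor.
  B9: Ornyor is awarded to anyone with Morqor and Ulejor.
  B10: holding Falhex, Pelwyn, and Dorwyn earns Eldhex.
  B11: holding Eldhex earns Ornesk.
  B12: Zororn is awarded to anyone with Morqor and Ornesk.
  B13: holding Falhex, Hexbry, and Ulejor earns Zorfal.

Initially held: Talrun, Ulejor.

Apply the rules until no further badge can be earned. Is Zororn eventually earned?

No

Zororn would need Morqor and Ornesk (B12), but Ornesk is never earned.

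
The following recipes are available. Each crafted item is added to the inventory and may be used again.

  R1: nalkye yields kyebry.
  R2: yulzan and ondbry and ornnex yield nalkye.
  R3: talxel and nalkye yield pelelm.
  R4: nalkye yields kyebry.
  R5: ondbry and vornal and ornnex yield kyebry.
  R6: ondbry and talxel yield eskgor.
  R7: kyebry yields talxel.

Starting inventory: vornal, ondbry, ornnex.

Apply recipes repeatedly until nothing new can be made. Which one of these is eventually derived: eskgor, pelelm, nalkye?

Using R5, ondbry, vornal, and ornnex make kyebry.
kyebry → talxel (R7).
Using R6, ondbry and talxel make eskgor.
pelelm would need talxel and nalkye (R3), but nalkye is never obtained. nalkye would need yulzan, ondbry, and ornnex (R2), but yulzan is never obtained.

eskgor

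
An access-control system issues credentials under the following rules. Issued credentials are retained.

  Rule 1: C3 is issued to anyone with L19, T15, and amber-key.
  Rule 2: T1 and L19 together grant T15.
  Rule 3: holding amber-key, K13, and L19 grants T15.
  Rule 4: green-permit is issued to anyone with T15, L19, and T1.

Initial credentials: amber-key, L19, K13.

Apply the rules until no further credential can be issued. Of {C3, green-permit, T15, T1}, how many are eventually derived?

Holding amber-key, K13, and L19 grants T15 (Rule 3).
Holding L19, T15, and amber-key grants C3 (Rule 1).
C3: reached.
green-permit would need T15, L19, and T1 (Rule 4), but T1 is never granted.
T15: reached.
No rule produces T1, and it is not given.
Reached: C3 and T15 — 2 of the 4.

2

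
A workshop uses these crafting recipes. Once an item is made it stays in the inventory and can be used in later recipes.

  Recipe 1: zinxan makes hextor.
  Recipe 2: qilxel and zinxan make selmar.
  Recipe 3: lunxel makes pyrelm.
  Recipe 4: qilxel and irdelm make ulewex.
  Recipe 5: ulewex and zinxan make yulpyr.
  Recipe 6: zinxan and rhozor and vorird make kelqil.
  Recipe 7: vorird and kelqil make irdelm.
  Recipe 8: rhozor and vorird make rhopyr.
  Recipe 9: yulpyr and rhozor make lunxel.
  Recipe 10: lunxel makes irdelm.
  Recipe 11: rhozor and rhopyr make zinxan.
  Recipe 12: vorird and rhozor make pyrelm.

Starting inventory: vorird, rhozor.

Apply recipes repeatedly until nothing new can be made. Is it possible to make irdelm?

rhozor and vorird → rhopyr (Recipe 8).
rhozor and rhopyr → zinxan (Recipe 11).
zinxan and rhozor and vorird → kelqil (Recipe 6).
vorird and kelqil → irdelm (Recipe 7).

Yes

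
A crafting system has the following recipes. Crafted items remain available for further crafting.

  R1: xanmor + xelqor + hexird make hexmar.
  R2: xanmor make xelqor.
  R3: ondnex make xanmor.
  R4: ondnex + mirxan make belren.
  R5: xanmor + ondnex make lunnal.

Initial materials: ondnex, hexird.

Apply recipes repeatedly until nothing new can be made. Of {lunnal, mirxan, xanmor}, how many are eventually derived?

ondnex → xanmor (R3).
xanmor + ondnex → lunnal (R5).
lunnal: reached.
No rule produces mirxan, and it is not given.
xanmor: reached.
Reached: lunnal and xanmor — 2 of the 3.

2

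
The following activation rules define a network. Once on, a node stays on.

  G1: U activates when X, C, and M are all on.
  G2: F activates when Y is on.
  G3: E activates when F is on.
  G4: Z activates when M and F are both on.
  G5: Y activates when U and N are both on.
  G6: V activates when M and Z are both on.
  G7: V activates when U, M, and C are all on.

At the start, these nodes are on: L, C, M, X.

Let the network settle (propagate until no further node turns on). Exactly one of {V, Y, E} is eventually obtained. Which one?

V

G1: X, C, and M on → U on.
U, M, and C are on, so V activates (G7).
Y would need U and N (G5), but N never turns on. E would need F (G3), but F never turns on.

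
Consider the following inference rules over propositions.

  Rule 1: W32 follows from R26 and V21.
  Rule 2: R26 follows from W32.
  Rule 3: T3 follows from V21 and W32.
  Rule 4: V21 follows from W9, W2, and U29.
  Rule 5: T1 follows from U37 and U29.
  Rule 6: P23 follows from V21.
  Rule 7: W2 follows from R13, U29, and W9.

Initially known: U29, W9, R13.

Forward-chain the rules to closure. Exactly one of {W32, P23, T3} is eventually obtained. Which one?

P23

From R13, U29, and W9, Rule 7 gives W2.
W9, W2, and U29 hold, so V21 follows (Rule 4).
From V21, Rule 6 gives P23.
W32 would need R26 and V21 (Rule 1), but R26 is never established. T3 would need V21 and W32 (Rule 3), but W32 is never established.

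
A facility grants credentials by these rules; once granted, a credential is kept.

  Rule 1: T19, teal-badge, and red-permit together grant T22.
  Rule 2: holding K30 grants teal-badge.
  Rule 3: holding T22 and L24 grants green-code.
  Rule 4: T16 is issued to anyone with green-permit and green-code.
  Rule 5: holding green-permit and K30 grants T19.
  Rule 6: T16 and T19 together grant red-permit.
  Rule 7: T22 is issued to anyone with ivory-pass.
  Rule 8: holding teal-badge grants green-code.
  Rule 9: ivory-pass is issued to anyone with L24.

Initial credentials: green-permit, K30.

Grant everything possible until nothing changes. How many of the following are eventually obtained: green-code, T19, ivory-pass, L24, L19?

2

Holding K30 grants teal-badge (Rule 2).
Holding green-permit and K30 grants T19 (Rule 5).
Holding teal-badge grants green-code (Rule 8).
green-code: reached.
T19: reached.
ivory-pass would need L24 (Rule 9), but L24 is never granted.
No rule produces L24, and it is not given.
No rule produces L19, and it is not given.
Reached: green-code and T19 — 2 of the 5.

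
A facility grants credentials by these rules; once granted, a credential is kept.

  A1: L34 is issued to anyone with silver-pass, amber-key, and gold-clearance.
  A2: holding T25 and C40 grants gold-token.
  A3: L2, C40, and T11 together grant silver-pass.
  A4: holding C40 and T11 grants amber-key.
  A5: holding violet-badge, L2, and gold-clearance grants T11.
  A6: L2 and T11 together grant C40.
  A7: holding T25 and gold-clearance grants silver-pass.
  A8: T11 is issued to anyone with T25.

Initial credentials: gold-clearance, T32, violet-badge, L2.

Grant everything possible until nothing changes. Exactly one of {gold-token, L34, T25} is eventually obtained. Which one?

L34

Holding violet-badge, L2, and gold-clearance grants T11 (A5).
Holding L2 and T11 grants C40 (A6).
Holding C40 and T11 grants amber-key (A4).
Holding L2, C40, and T11 grants silver-pass (A3).
Holding silver-pass, amber-key, and gold-clearance grants L34 (A1).
No rule produces T25, and it is not given. gold-token would need T25 and C40 (A2), but T25 is never granted.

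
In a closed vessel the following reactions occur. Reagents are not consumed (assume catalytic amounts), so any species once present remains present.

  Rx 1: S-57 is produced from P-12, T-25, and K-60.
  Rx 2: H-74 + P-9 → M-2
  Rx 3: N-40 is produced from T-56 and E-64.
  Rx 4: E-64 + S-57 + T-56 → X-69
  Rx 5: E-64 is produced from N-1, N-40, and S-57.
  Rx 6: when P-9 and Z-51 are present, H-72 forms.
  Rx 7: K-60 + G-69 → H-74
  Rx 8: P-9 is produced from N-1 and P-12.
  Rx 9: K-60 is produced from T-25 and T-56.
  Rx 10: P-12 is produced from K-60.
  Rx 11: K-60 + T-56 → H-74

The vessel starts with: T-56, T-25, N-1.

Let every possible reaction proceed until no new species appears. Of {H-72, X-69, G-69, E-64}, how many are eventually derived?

0

H-72 would need P-9 and Z-51 (Rx 6), but Z-51 never forms.
X-69 would need E-64, S-57, and T-56 (Rx 4), but E-64 never forms.
No rule produces G-69, and it is not given.
E-64 would need N-1, N-40, and S-57 (Rx 5), but N-40 never forms.
None of the 4 are reached.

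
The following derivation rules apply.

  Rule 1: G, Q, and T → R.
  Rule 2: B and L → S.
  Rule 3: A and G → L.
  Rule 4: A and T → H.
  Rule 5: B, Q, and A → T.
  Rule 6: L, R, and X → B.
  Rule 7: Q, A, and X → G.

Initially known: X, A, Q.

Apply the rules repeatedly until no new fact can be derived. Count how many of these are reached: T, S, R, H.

0

T would need B, Q, and A (Rule 5), but B is never established.
S would need B and L (Rule 2), but B is never established.
R would need G, Q, and T (Rule 1), but T is never established.
H would need A and T (Rule 4), but T is never established.
None of the 4 are reached.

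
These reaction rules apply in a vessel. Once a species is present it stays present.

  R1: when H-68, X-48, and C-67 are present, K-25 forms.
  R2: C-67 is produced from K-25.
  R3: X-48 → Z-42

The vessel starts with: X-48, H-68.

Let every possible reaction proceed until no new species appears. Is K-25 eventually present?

K-25 would need H-68, X-48, and C-67 (R1), but C-67 never forms.

No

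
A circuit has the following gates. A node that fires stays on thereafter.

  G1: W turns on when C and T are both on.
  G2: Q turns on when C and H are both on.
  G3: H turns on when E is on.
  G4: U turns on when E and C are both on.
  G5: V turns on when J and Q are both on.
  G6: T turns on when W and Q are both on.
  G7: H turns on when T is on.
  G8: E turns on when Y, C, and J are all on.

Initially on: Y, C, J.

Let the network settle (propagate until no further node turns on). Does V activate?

G8: Y, C, and J on → E on.
E is on, so H turns on (G3).
C and H are on, so Q turns on (G2).
G5: J and Q on → V on.

Yes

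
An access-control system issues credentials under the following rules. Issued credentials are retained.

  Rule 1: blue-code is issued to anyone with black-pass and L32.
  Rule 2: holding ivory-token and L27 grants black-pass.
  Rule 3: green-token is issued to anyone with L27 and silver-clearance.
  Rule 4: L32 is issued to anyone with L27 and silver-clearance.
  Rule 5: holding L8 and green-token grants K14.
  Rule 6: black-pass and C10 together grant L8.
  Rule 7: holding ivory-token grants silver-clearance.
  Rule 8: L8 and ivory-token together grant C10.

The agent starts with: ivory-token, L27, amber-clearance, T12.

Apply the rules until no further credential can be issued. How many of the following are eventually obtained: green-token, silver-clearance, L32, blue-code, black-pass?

Holding ivory-token and L27 grants black-pass (Rule 2).
Holding ivory-token grants silver-clearance (Rule 7).
Holding L27 and silver-clearance grants green-token (Rule 3).
Holding L27 and silver-clearance grants L32 (Rule 4).
Holding black-pass and L32 grants blue-code (Rule 1).
green-token: reached.
silver-clearance: reached.
L32: reached.
blue-code: reached.
black-pass: reached.
All 5 are reached.

5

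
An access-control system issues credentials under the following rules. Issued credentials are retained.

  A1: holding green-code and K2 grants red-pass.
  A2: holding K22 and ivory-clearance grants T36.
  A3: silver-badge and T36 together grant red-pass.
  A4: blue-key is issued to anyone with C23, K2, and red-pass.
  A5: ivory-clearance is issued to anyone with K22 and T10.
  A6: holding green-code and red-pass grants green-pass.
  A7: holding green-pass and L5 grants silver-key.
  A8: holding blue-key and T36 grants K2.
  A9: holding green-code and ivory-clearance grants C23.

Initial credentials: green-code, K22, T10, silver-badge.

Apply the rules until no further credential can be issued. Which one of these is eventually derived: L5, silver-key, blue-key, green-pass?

green-pass

Holding K22 and T10 grants ivory-clearance (A5).
Holding K22 and ivory-clearance grants T36 (A2).
Holding silver-badge and T36 grants red-pass (A3).
Holding green-code and red-pass grants green-pass (A6).
No rule produces L5, and it is not given. blue-key would need C23, K2, and red-pass (A4), but K2 is never granted. silver-key would need green-pass and L5 (A7), but L5 is never granted.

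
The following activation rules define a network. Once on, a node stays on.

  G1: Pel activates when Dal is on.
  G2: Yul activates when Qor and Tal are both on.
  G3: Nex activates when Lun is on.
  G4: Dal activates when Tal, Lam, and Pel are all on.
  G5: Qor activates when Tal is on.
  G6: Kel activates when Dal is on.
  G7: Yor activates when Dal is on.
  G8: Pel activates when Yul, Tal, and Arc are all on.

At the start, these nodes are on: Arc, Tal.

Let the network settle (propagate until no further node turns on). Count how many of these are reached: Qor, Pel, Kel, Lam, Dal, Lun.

2

Tal is on, so Qor activates (G5).
G2: Qor and Tal on → Yul on.
G8: Yul, Tal, and Arc on → Pel on.
Qor: reached.
Pel: reached.
Kel would need Dal (G6), but Dal never turns on.
No rule produces Lam, and it is not given.
Dal would need Tal, Lam, and Pel (G4), but Lam never turns on.
No rule produces Lun, and it is not given.
Reached: Qor and Pel — 2 of the 6.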